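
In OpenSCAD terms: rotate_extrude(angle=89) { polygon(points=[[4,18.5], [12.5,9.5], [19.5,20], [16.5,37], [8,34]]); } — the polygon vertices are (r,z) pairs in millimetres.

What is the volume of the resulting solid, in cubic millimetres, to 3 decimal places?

Volume = 5077.846 mm³

Profile (r,z), 5 vertices: (4,18.5) (12.5,9.5) (19.5,20) (16.5,37) (8,34)
edge 0: (4,18.5)→(12.5,9.5)  cross = 4·9.5 − 12.5·18.5 = -193.2500; (r_i+r_j)·cross = 16.5·-193.2500 = -3188.6250
edge 1: (12.5,9.5)→(19.5,20)  cross = 12.5·20 − 19.5·9.5 = 64.7500; (r_i+r_j)·cross = 32·64.7500 = 2072.0000
edge 2: (19.5,20)→(16.5,37)  cross = 19.5·37 − 16.5·20 = 391.5000; (r_i+r_j)·cross = 36·391.5000 = 14094.0000
edge 3: (16.5,37)→(8,34)  cross = 16.5·34 − 8·37 = 265.0000; (r_i+r_j)·cross = 24.5·265.0000 = 6492.5000
edge 4: (8,34)→(4,18.5)  cross = 8·18.5 − 4·34 = 12.0000; (r_i+r_j)·cross = 12·12.0000 = 144.0000
Σcross = 540.0000 → A = |Σcross|/2 = 270.0000 mm²
Σ(r_i+r_j)·cross = 19613.8750 → first moment M = |Σ|/6 = 3268.9792
R_c = M/A = 3268.9792/270.0000 = 12.1073 mm
θ = 89° = 1.553343 rad
V = θ·R_c·A = 1.553343·12.1073·270.0000 = 5077.846 mm³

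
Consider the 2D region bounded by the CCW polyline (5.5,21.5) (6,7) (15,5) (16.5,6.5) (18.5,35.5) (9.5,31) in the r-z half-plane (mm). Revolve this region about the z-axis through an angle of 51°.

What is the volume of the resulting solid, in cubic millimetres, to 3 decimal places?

Profile (r,z), 6 vertices: (5.5,21.5) (6,7) (15,5) (16.5,6.5) (18.5,35.5) (9.5,31)
edge 0: (5.5,21.5)→(6,7)  cross = 5.5·7 − 6·21.5 = -90.5000; (r_i+r_j)·cross = 11.5·-90.5000 = -1040.7500
edge 1: (6,7)→(15,5)  cross = 6·5 − 15·7 = -75.0000; (r_i+r_j)·cross = 21·-75.0000 = -1575.0000
edge 2: (15,5)→(16.5,6.5)  cross = 15·6.5 − 16.5·5 = 15.0000; (r_i+r_j)·cross = 31.5·15.0000 = 472.5000
edge 3: (16.5,6.5)→(18.5,35.5)  cross = 16.5·35.5 − 18.5·6.5 = 465.5000; (r_i+r_j)·cross = 35·465.5000 = 16292.5000
edge 4: (18.5,35.5)→(9.5,31)  cross = 18.5·31 − 9.5·35.5 = 236.2500; (r_i+r_j)·cross = 28·236.2500 = 6615.0000
edge 5: (9.5,31)→(5.5,21.5)  cross = 9.5·21.5 − 5.5·31 = 33.7500; (r_i+r_j)·cross = 15·33.7500 = 506.2500
Σcross = 585.0000 → A = |Σcross|/2 = 292.5000 mm²
Σ(r_i+r_j)·cross = 21270.5000 → first moment M = |Σ|/6 = 3545.0833
R_c = M/A = 3545.0833/292.5000 = 12.1199 mm
θ = 51° = 0.890118 rad
V = θ·R_c·A = 0.890118·12.1199·292.5000 = 3155.542 mm³

Volume = 3155.542 mm³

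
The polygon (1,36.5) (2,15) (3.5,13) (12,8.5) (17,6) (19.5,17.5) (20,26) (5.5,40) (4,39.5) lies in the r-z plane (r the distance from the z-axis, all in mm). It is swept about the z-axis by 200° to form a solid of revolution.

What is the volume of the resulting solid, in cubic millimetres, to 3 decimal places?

Profile (r,z), 9 vertices: (1,36.5) (2,15) (3.5,13) (12,8.5) (17,6) (19.5,17.5) (20,26) (5.5,40) (4,39.5)
edge 0: (1,36.5)→(2,15)  cross = 1·15 − 2·36.5 = -58.0000; (r_i+r_j)·cross = 3·-58.0000 = -174.0000
edge 1: (2,15)→(3.5,13)  cross = 2·13 − 3.5·15 = -26.5000; (r_i+r_j)·cross = 5.5·-26.5000 = -145.7500
edge 2: (3.5,13)→(12,8.5)  cross = 3.5·8.5 − 12·13 = -126.2500; (r_i+r_j)·cross = 15.5·-126.2500 = -1956.8750
edge 3: (12,8.5)→(17,6)  cross = 12·6 − 17·8.5 = -72.5000; (r_i+r_j)·cross = 29·-72.5000 = -2102.5000
edge 4: (17,6)→(19.5,17.5)  cross = 17·17.5 − 19.5·6 = 180.5000; (r_i+r_j)·cross = 36.5·180.5000 = 6588.2500
edge 5: (19.5,17.5)→(20,26)  cross = 19.5·26 − 20·17.5 = 157.0000; (r_i+r_j)·cross = 39.5·157.0000 = 6201.5000
edge 6: (20,26)→(5.5,40)  cross = 20·40 − 5.5·26 = 657.0000; (r_i+r_j)·cross = 25.5·657.0000 = 16753.5000
edge 7: (5.5,40)→(4,39.5)  cross = 5.5·39.5 − 4·40 = 57.2500; (r_i+r_j)·cross = 9.5·57.2500 = 543.8750
edge 8: (4,39.5)→(1,36.5)  cross = 4·36.5 − 1·39.5 = 106.5000; (r_i+r_j)·cross = 5·106.5000 = 532.5000
Σcross = 875.0000 → A = |Σcross|/2 = 437.5000 mm²
Σ(r_i+r_j)·cross = 26240.5000 → first moment M = |Σ|/6 = 4373.4167
R_c = M/A = 4373.4167/437.5000 = 9.9964 mm
θ = 200° = 3.490659 rad
V = θ·R_c·A = 3.490659·9.9964·437.5000 = 15266.104 mm³

Volume = 15266.104 mm³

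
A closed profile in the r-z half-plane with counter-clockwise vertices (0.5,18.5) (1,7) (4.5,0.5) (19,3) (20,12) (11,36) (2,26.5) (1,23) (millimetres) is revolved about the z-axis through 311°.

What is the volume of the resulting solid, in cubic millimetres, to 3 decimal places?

Volume = 24971.847 mm³

Profile (r,z), 8 vertices: (0.5,18.5) (1,7) (4.5,0.5) (19,3) (20,12) (11,36) (2,26.5) (1,23)
edge 0: (0.5,18.5)→(1,7)  cross = 0.5·7 − 1·18.5 = -15.0000; (r_i+r_j)·cross = 1.5·-15.0000 = -22.5000
edge 1: (1,7)→(4.5,0.5)  cross = 1·0.5 − 4.5·7 = -31.0000; (r_i+r_j)·cross = 5.5·-31.0000 = -170.5000
edge 2: (4.5,0.5)→(19,3)  cross = 4.5·3 − 19·0.5 = 4.0000; (r_i+r_j)·cross = 23.5·4.0000 = 94.0000
edge 3: (19,3)→(20,12)  cross = 19·12 − 20·3 = 168.0000; (r_i+r_j)·cross = 39·168.0000 = 6552.0000
edge 4: (20,12)→(11,36)  cross = 20·36 − 11·12 = 588.0000; (r_i+r_j)·cross = 31·588.0000 = 18228.0000
edge 5: (11,36)→(2,26.5)  cross = 11·26.5 − 2·36 = 219.5000; (r_i+r_j)·cross = 13·219.5000 = 2853.5000
edge 6: (2,26.5)→(1,23)  cross = 2·23 − 1·26.5 = 19.5000; (r_i+r_j)·cross = 3·19.5000 = 58.5000
edge 7: (1,23)→(0.5,18.5)  cross = 1·18.5 − 0.5·23 = 7.0000; (r_i+r_j)·cross = 1.5·7.0000 = 10.5000
Σcross = 960.0000 → A = |Σcross|/2 = 480.0000 mm²
Σ(r_i+r_j)·cross = 27603.5000 → first moment M = |Σ|/6 = 4600.5833
R_c = M/A = 4600.5833/480.0000 = 9.5845 mm
θ = 311° = 5.427974 rad
V = θ·R_c·A = 5.427974·9.5845·480.0000 = 24971.847 mm³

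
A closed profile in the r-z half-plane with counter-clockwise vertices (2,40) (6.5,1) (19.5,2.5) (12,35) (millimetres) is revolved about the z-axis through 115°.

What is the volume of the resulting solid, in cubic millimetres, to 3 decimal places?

Volume = 8033.951 mm³

Profile (r,z), 4 vertices: (2,40) (6.5,1) (19.5,2.5) (12,35)
edge 0: (2,40)→(6.5,1)  cross = 2·1 − 6.5·40 = -258.0000; (r_i+r_j)·cross = 8.5·-258.0000 = -2193.0000
edge 1: (6.5,1)→(19.5,2.5)  cross = 6.5·2.5 − 19.5·1 = -3.2500; (r_i+r_j)·cross = 26·-3.2500 = -84.5000
edge 2: (19.5,2.5)→(12,35)  cross = 19.5·35 − 12·2.5 = 652.5000; (r_i+r_j)·cross = 31.5·652.5000 = 20553.7500
edge 3: (12,35)→(2,40)  cross = 12·40 − 2·35 = 410.0000; (r_i+r_j)·cross = 14·410.0000 = 5740.0000
Σcross = 801.2500 → A = |Σcross|/2 = 400.6250 mm²
Σ(r_i+r_j)·cross = 24016.2500 → first moment M = |Σ|/6 = 4002.7083
R_c = M/A = 4002.7083/400.6250 = 9.9912 mm
θ = 115° = 2.007129 rad
V = θ·R_c·A = 2.007129·9.9912·400.6250 = 8033.951 mm³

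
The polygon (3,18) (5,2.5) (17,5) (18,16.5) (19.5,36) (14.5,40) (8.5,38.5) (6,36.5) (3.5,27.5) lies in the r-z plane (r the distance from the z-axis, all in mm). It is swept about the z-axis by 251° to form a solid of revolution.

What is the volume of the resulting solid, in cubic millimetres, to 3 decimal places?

Volume = 24112.432 mm³

Profile (r,z), 9 vertices: (3,18) (5,2.5) (17,5) (18,16.5) (19.5,36) (14.5,40) (8.5,38.5) (6,36.5) (3.5,27.5)
edge 0: (3,18)→(5,2.5)  cross = 3·2.5 − 5·18 = -82.5000; (r_i+r_j)·cross = 8·-82.5000 = -660.0000
edge 1: (5,2.5)→(17,5)  cross = 5·5 − 17·2.5 = -17.5000; (r_i+r_j)·cross = 22·-17.5000 = -385.0000
edge 2: (17,5)→(18,16.5)  cross = 17·16.5 − 18·5 = 190.5000; (r_i+r_j)·cross = 35·190.5000 = 6667.5000
edge 3: (18,16.5)→(19.5,36)  cross = 18·36 − 19.5·16.5 = 326.2500; (r_i+r_j)·cross = 37.5·326.2500 = 12234.3750
edge 4: (19.5,36)→(14.5,40)  cross = 19.5·40 − 14.5·36 = 258.0000; (r_i+r_j)·cross = 34·258.0000 = 8772.0000
edge 5: (14.5,40)→(8.5,38.5)  cross = 14.5·38.5 − 8.5·40 = 218.2500; (r_i+r_j)·cross = 23·218.2500 = 5019.7500
edge 6: (8.5,38.5)→(6,36.5)  cross = 8.5·36.5 − 6·38.5 = 79.2500; (r_i+r_j)·cross = 14.5·79.2500 = 1149.1250
edge 7: (6,36.5)→(3.5,27.5)  cross = 6·27.5 − 3.5·36.5 = 37.2500; (r_i+r_j)·cross = 9.5·37.2500 = 353.8750
edge 8: (3.5,27.5)→(3,18)  cross = 3.5·18 − 3·27.5 = -19.5000; (r_i+r_j)·cross = 6.5·-19.5000 = -126.7500
Σcross = 990.0000 → A = |Σcross|/2 = 495.0000 mm²
Σ(r_i+r_j)·cross = 33024.8750 → first moment M = |Σ|/6 = 5504.1458
R_c = M/A = 5504.1458/495.0000 = 11.1195 mm
θ = 251° = 4.380776 rad
V = θ·R_c·A = 4.380776·11.1195·495.0000 = 24112.432 mm³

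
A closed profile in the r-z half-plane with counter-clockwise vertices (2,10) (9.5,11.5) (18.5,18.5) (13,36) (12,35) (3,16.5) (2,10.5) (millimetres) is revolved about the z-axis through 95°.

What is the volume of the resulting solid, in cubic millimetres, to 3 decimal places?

Volume = 3730.020 mm³

Profile (r,z), 7 vertices: (2,10) (9.5,11.5) (18.5,18.5) (13,36) (12,35) (3,16.5) (2,10.5)
edge 0: (2,10)→(9.5,11.5)  cross = 2·11.5 − 9.5·10 = -72.0000; (r_i+r_j)·cross = 11.5·-72.0000 = -828.0000
edge 1: (9.5,11.5)→(18.5,18.5)  cross = 9.5·18.5 − 18.5·11.5 = -37.0000; (r_i+r_j)·cross = 28·-37.0000 = -1036.0000
edge 2: (18.5,18.5)→(13,36)  cross = 18.5·36 − 13·18.5 = 425.5000; (r_i+r_j)·cross = 31.5·425.5000 = 13403.2500
edge 3: (13,36)→(12,35)  cross = 13·35 − 12·36 = 23.0000; (r_i+r_j)·cross = 25·23.0000 = 575.0000
edge 4: (12,35)→(3,16.5)  cross = 12·16.5 − 3·35 = 93.0000; (r_i+r_j)·cross = 15·93.0000 = 1395.0000
edge 5: (3,16.5)→(2,10.5)  cross = 3·10.5 − 2·16.5 = -1.5000; (r_i+r_j)·cross = 5·-1.5000 = -7.5000
edge 6: (2,10.5)→(2,10)  cross = 2·10 − 2·10.5 = -1.0000; (r_i+r_j)·cross = 4·-1.0000 = -4.0000
Σcross = 430.0000 → A = |Σcross|/2 = 215.0000 mm²
Σ(r_i+r_j)·cross = 13497.7500 → first moment M = |Σ|/6 = 2249.6250
R_c = M/A = 2249.6250/215.0000 = 10.4634 mm
θ = 95° = 1.658063 rad
V = θ·R_c·A = 1.658063·10.4634·215.0000 = 3730.020 mm³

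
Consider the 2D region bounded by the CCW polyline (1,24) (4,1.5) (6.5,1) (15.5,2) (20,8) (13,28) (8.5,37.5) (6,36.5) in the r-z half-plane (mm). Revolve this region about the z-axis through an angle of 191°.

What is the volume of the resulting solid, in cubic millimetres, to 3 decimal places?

Volume = 13776.015 mm³

Profile (r,z), 8 vertices: (1,24) (4,1.5) (6.5,1) (15.5,2) (20,8) (13,28) (8.5,37.5) (6,36.5)
edge 0: (1,24)→(4,1.5)  cross = 1·1.5 − 4·24 = -94.5000; (r_i+r_j)·cross = 5·-94.5000 = -472.5000
edge 1: (4,1.5)→(6.5,1)  cross = 4·1 − 6.5·1.5 = -5.7500; (r_i+r_j)·cross = 10.5·-5.7500 = -60.3750
edge 2: (6.5,1)→(15.5,2)  cross = 6.5·2 − 15.5·1 = -2.5000; (r_i+r_j)·cross = 22·-2.5000 = -55.0000
edge 3: (15.5,2)→(20,8)  cross = 15.5·8 − 20·2 = 84.0000; (r_i+r_j)·cross = 35.5·84.0000 = 2982.0000
edge 4: (20,8)→(13,28)  cross = 20·28 − 13·8 = 456.0000; (r_i+r_j)·cross = 33·456.0000 = 15048.0000
edge 5: (13,28)→(8.5,37.5)  cross = 13·37.5 − 8.5·28 = 249.5000; (r_i+r_j)·cross = 21.5·249.5000 = 5364.2500
edge 6: (8.5,37.5)→(6,36.5)  cross = 8.5·36.5 − 6·37.5 = 85.2500; (r_i+r_j)·cross = 14.5·85.2500 = 1236.1250
edge 7: (6,36.5)→(1,24)  cross = 6·24 − 1·36.5 = 107.5000; (r_i+r_j)·cross = 7·107.5000 = 752.5000
Σcross = 879.5000 → A = |Σcross|/2 = 439.7500 mm²
Σ(r_i+r_j)·cross = 24795.0000 → first moment M = |Σ|/6 = 4132.5000
R_c = M/A = 4132.5000/439.7500 = 9.3974 mm
θ = 191° = 3.333579 rad
V = θ·R_c·A = 3.333579·9.3974·439.7500 = 13776.015 mm³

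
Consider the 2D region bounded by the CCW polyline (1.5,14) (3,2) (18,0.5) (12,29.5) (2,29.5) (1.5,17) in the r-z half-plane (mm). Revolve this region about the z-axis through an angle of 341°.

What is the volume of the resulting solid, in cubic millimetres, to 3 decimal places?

Volume = 18777.832 mm³

Profile (r,z), 6 vertices: (1.5,14) (3,2) (18,0.5) (12,29.5) (2,29.5) (1.5,17)
edge 0: (1.5,14)→(3,2)  cross = 1.5·2 − 3·14 = -39.0000; (r_i+r_j)·cross = 4.5·-39.0000 = -175.5000
edge 1: (3,2)→(18,0.5)  cross = 3·0.5 − 18·2 = -34.5000; (r_i+r_j)·cross = 21·-34.5000 = -724.5000
edge 2: (18,0.5)→(12,29.5)  cross = 18·29.5 − 12·0.5 = 525.0000; (r_i+r_j)·cross = 30·525.0000 = 15750.0000
edge 3: (12,29.5)→(2,29.5)  cross = 12·29.5 − 2·29.5 = 295.0000; (r_i+r_j)·cross = 14·295.0000 = 4130.0000
edge 4: (2,29.5)→(1.5,17)  cross = 2·17 − 1.5·29.5 = -10.2500; (r_i+r_j)·cross = 3.5·-10.2500 = -35.8750
edge 5: (1.5,17)→(1.5,14)  cross = 1.5·14 − 1.5·17 = -4.5000; (r_i+r_j)·cross = 3·-4.5000 = -13.5000
Σcross = 731.7500 → A = |Σcross|/2 = 365.8750 mm²
Σ(r_i+r_j)·cross = 18930.6250 → first moment M = |Σ|/6 = 3155.1042
R_c = M/A = 3155.1042/365.8750 = 8.6234 mm
θ = 341° = 5.951573 rad
V = θ·R_c·A = 5.951573·8.6234·365.8750 = 18777.832 mm³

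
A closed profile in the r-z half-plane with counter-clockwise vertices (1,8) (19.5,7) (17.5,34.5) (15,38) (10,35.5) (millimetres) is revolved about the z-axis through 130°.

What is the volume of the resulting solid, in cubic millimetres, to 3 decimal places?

Profile (r,z), 5 vertices: (1,8) (19.5,7) (17.5,34.5) (15,38) (10,35.5)
edge 0: (1,8)→(19.5,7)  cross = 1·7 − 19.5·8 = -149.0000; (r_i+r_j)·cross = 20.5·-149.0000 = -3054.5000
edge 1: (19.5,7)→(17.5,34.5)  cross = 19.5·34.5 − 17.5·7 = 550.2500; (r_i+r_j)·cross = 37·550.2500 = 20359.2500
edge 2: (17.5,34.5)→(15,38)  cross = 17.5·38 − 15·34.5 = 147.5000; (r_i+r_j)·cross = 32.5·147.5000 = 4793.7500
edge 3: (15,38)→(10,35.5)  cross = 15·35.5 − 10·38 = 152.5000; (r_i+r_j)·cross = 25·152.5000 = 3812.5000
edge 4: (10,35.5)→(1,8)  cross = 10·8 − 1·35.5 = 44.5000; (r_i+r_j)·cross = 11·44.5000 = 489.5000
Σcross = 745.7500 → A = |Σcross|/2 = 372.8750 mm²
Σ(r_i+r_j)·cross = 26400.5000 → first moment M = |Σ|/6 = 4400.0833
R_c = M/A = 4400.0833/372.8750 = 11.8004 mm
θ = 130° = 2.268928 rad
V = θ·R_c·A = 2.268928·11.8004·372.8750 = 9983.472 mm³

Volume = 9983.472 mm³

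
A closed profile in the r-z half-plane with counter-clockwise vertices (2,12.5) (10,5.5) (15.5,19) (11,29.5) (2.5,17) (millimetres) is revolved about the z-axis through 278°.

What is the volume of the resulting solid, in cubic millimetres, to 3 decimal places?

Profile (r,z), 5 vertices: (2,12.5) (10,5.5) (15.5,19) (11,29.5) (2.5,17)
edge 0: (2,12.5)→(10,5.5)  cross = 2·5.5 − 10·12.5 = -114.0000; (r_i+r_j)·cross = 12·-114.0000 = -1368.0000
edge 1: (10,5.5)→(15.5,19)  cross = 10·19 − 15.5·5.5 = 104.7500; (r_i+r_j)·cross = 25.5·104.7500 = 2671.1250
edge 2: (15.5,19)→(11,29.5)  cross = 15.5·29.5 − 11·19 = 248.2500; (r_i+r_j)·cross = 26.5·248.2500 = 6578.6250
edge 3: (11,29.5)→(2.5,17)  cross = 11·17 − 2.5·29.5 = 113.2500; (r_i+r_j)·cross = 13.5·113.2500 = 1528.8750
edge 4: (2.5,17)→(2,12.5)  cross = 2.5·12.5 − 2·17 = -2.7500; (r_i+r_j)·cross = 4.5·-2.7500 = -12.3750
Σcross = 349.5000 → A = |Σcross|/2 = 174.7500 mm²
Σ(r_i+r_j)·cross = 9398.2500 → first moment M = |Σ|/6 = 1566.3750
R_c = M/A = 1566.3750/174.7500 = 8.9635 mm
θ = 278° = 4.852015 rad
V = θ·R_c·A = 4.852015·8.9635·174.7500 = 7600.075 mm³

Volume = 7600.075 mm³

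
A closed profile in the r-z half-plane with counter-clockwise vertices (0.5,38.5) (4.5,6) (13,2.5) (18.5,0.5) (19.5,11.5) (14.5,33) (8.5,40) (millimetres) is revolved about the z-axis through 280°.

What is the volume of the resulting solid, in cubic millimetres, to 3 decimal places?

Profile (r,z), 7 vertices: (0.5,38.5) (4.5,6) (13,2.5) (18.5,0.5) (19.5,11.5) (14.5,33) (8.5,40)
edge 0: (0.5,38.5)→(4.5,6)  cross = 0.5·6 − 4.5·38.5 = -170.2500; (r_i+r_j)·cross = 5·-170.2500 = -851.2500
edge 1: (4.5,6)→(13,2.5)  cross = 4.5·2.5 − 13·6 = -66.7500; (r_i+r_j)·cross = 17.5·-66.7500 = -1168.1250
edge 2: (13,2.5)→(18.5,0.5)  cross = 13·0.5 − 18.5·2.5 = -39.7500; (r_i+r_j)·cross = 31.5·-39.7500 = -1252.1250
edge 3: (18.5,0.5)→(19.5,11.5)  cross = 18.5·11.5 − 19.5·0.5 = 203.0000; (r_i+r_j)·cross = 38·203.0000 = 7714.0000
edge 4: (19.5,11.5)→(14.5,33)  cross = 19.5·33 − 14.5·11.5 = 476.7500; (r_i+r_j)·cross = 34·476.7500 = 16209.5000
edge 5: (14.5,33)→(8.5,40)  cross = 14.5·40 − 8.5·33 = 299.5000; (r_i+r_j)·cross = 23·299.5000 = 6888.5000
edge 6: (8.5,40)→(0.5,38.5)  cross = 8.5·38.5 − 0.5·40 = 307.2500; (r_i+r_j)·cross = 9·307.2500 = 2765.2500
Σcross = 1009.7500 → A = |Σcross|/2 = 504.8750 mm²
Σ(r_i+r_j)·cross = 30305.7500 → first moment M = |Σ|/6 = 5050.9583
R_c = M/A = 5050.9583/504.8750 = 10.0044 mm
θ = 280° = 4.886922 rad
V = θ·R_c·A = 4.886922·10.0044·504.8750 = 24683.639 mm³

Volume = 24683.639 mm³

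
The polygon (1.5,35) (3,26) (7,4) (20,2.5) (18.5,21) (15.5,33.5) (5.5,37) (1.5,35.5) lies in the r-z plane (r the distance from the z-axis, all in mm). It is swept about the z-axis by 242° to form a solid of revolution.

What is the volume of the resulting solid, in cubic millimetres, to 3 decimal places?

Profile (r,z), 8 vertices: (1.5,35) (3,26) (7,4) (20,2.5) (18.5,21) (15.5,33.5) (5.5,37) (1.5,35.5)
edge 0: (1.5,35)→(3,26)  cross = 1.5·26 − 3·35 = -66.0000; (r_i+r_j)·cross = 4.5·-66.0000 = -297.0000
edge 1: (3,26)→(7,4)  cross = 3·4 − 7·26 = -170.0000; (r_i+r_j)·cross = 10·-170.0000 = -1700.0000
edge 2: (7,4)→(20,2.5)  cross = 7·2.5 − 20·4 = -62.5000; (r_i+r_j)·cross = 27·-62.5000 = -1687.5000
edge 3: (20,2.5)→(18.5,21)  cross = 20·21 − 18.5·2.5 = 373.7500; (r_i+r_j)·cross = 38.5·373.7500 = 14389.3750
edge 4: (18.5,21)→(15.5,33.5)  cross = 18.5·33.5 − 15.5·21 = 294.2500; (r_i+r_j)·cross = 34·294.2500 = 10004.5000
edge 5: (15.5,33.5)→(5.5,37)  cross = 15.5·37 − 5.5·33.5 = 389.2500; (r_i+r_j)·cross = 21·389.2500 = 8174.2500
edge 6: (5.5,37)→(1.5,35.5)  cross = 5.5·35.5 − 1.5·37 = 139.7500; (r_i+r_j)·cross = 7·139.7500 = 978.2500
edge 7: (1.5,35.5)→(1.5,35)  cross = 1.5·35 − 1.5·35.5 = -0.7500; (r_i+r_j)·cross = 3·-0.7500 = -2.2500
Σcross = 897.7500 → A = |Σcross|/2 = 448.8750 mm²
Σ(r_i+r_j)·cross = 29859.6250 → first moment M = |Σ|/6 = 4976.6042
R_c = M/A = 4976.6042/448.8750 = 11.0868 mm
θ = 242° = 4.223697 rad
V = θ·R_c·A = 4.223697·11.0868·448.8750 = 21019.667 mm³

Volume = 21019.667 mm³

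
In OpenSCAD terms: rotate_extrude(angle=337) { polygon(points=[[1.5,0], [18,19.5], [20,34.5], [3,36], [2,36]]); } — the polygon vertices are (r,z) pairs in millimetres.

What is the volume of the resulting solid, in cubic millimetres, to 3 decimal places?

Volume = 23055.395 mm³

Profile (r,z), 5 vertices: (1.5,0) (18,19.5) (20,34.5) (3,36) (2,36)
edge 0: (1.5,0)→(18,19.5)  cross = 1.5·19.5 − 18·0 = 29.2500; (r_i+r_j)·cross = 19.5·29.2500 = 570.3750
edge 1: (18,19.5)→(20,34.5)  cross = 18·34.5 − 20·19.5 = 231.0000; (r_i+r_j)·cross = 38·231.0000 = 8778.0000
edge 2: (20,34.5)→(3,36)  cross = 20·36 − 3·34.5 = 616.5000; (r_i+r_j)·cross = 23·616.5000 = 14179.5000
edge 3: (3,36)→(2,36)  cross = 3·36 − 2·36 = 36.0000; (r_i+r_j)·cross = 5·36.0000 = 180.0000
edge 4: (2,36)→(1.5,0)  cross = 2·0 − 1.5·36 = -54.0000; (r_i+r_j)·cross = 3.5·-54.0000 = -189.0000
Σcross = 858.7500 → A = |Σcross|/2 = 429.3750 mm²
Σ(r_i+r_j)·cross = 23518.8750 → first moment M = |Σ|/6 = 3919.8125
R_c = M/A = 3919.8125/429.3750 = 9.1291 mm
θ = 337° = 5.881760 rad
V = θ·R_c·A = 5.881760·9.1291·429.3750 = 23055.395 mm³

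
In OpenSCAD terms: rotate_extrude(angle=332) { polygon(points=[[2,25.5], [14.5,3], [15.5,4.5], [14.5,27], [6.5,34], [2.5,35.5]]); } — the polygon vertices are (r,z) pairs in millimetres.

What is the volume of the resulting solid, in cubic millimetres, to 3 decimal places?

Profile (r,z), 6 vertices: (2,25.5) (14.5,3) (15.5,4.5) (14.5,27) (6.5,34) (2.5,35.5)
edge 0: (2,25.5)→(14.5,3)  cross = 2·3 − 14.5·25.5 = -363.7500; (r_i+r_j)·cross = 16.5·-363.7500 = -6001.8750
edge 1: (14.5,3)→(15.5,4.5)  cross = 14.5·4.5 − 15.5·3 = 18.7500; (r_i+r_j)·cross = 30·18.7500 = 562.5000
edge 2: (15.5,4.5)→(14.5,27)  cross = 15.5·27 − 14.5·4.5 = 353.2500; (r_i+r_j)·cross = 30·353.2500 = 10597.5000
edge 3: (14.5,27)→(6.5,34)  cross = 14.5·34 − 6.5·27 = 317.5000; (r_i+r_j)·cross = 21·317.5000 = 6667.5000
edge 4: (6.5,34)→(2.5,35.5)  cross = 6.5·35.5 − 2.5·34 = 145.7500; (r_i+r_j)·cross = 9·145.7500 = 1311.7500
edge 5: (2.5,35.5)→(2,25.5)  cross = 2.5·25.5 − 2·35.5 = -7.2500; (r_i+r_j)·cross = 4.5·-7.2500 = -32.6250
Σcross = 464.2500 → A = |Σcross|/2 = 232.1250 mm²
Σ(r_i+r_j)·cross = 13104.7500 → first moment M = |Σ|/6 = 2184.1250
R_c = M/A = 2184.1250/232.1250 = 9.4093 mm
θ = 332° = 5.794493 rad
V = θ·R_c·A = 5.794493·9.4093·232.1250 = 12655.897 mm³

Volume = 12655.897 mm³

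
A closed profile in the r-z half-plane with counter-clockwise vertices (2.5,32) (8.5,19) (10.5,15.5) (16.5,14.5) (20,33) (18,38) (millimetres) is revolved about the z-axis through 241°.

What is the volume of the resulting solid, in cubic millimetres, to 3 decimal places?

Volume = 13254.224 mm³

Profile (r,z), 6 vertices: (2.5,32) (8.5,19) (10.5,15.5) (16.5,14.5) (20,33) (18,38)
edge 0: (2.5,32)→(8.5,19)  cross = 2.5·19 − 8.5·32 = -224.5000; (r_i+r_j)·cross = 11·-224.5000 = -2469.5000
edge 1: (8.5,19)→(10.5,15.5)  cross = 8.5·15.5 − 10.5·19 = -67.7500; (r_i+r_j)·cross = 19·-67.7500 = -1287.2500
edge 2: (10.5,15.5)→(16.5,14.5)  cross = 10.5·14.5 − 16.5·15.5 = -103.5000; (r_i+r_j)·cross = 27·-103.5000 = -2794.5000
edge 3: (16.5,14.5)→(20,33)  cross = 16.5·33 − 20·14.5 = 254.5000; (r_i+r_j)·cross = 36.5·254.5000 = 9289.2500
edge 4: (20,33)→(18,38)  cross = 20·38 − 18·33 = 166.0000; (r_i+r_j)·cross = 38·166.0000 = 6308.0000
edge 5: (18,38)→(2.5,32)  cross = 18·32 − 2.5·38 = 481.0000; (r_i+r_j)·cross = 20.5·481.0000 = 9860.5000
Σcross = 505.7500 → A = |Σcross|/2 = 252.8750 mm²
Σ(r_i+r_j)·cross = 18906.5000 → first moment M = |Σ|/6 = 3151.0833
R_c = M/A = 3151.0833/252.8750 = 12.4610 mm
θ = 241° = 4.206243 rad
V = θ·R_c·A = 4.206243·12.4610·252.8750 = 13254.224 mm³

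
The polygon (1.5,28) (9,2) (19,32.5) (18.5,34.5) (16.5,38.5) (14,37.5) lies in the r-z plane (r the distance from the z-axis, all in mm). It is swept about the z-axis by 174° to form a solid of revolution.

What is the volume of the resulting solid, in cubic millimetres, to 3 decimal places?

Profile (r,z), 6 vertices: (1.5,28) (9,2) (19,32.5) (18.5,34.5) (16.5,38.5) (14,37.5)
edge 0: (1.5,28)→(9,2)  cross = 1.5·2 − 9·28 = -249.0000; (r_i+r_j)·cross = 10.5·-249.0000 = -2614.5000
edge 1: (9,2)→(19,32.5)  cross = 9·32.5 − 19·2 = 254.5000; (r_i+r_j)·cross = 28·254.5000 = 7126.0000
edge 2: (19,32.5)→(18.5,34.5)  cross = 19·34.5 − 18.5·32.5 = 54.2500; (r_i+r_j)·cross = 37.5·54.2500 = 2034.3750
edge 3: (18.5,34.5)→(16.5,38.5)  cross = 18.5·38.5 − 16.5·34.5 = 143.0000; (r_i+r_j)·cross = 35·143.0000 = 5005.0000
edge 4: (16.5,38.5)→(14,37.5)  cross = 16.5·37.5 − 14·38.5 = 79.7500; (r_i+r_j)·cross = 30.5·79.7500 = 2432.3750
edge 5: (14,37.5)→(1.5,28)  cross = 14·28 − 1.5·37.5 = 335.7500; (r_i+r_j)·cross = 15.5·335.7500 = 5204.1250
Σcross = 618.2500 → A = |Σcross|/2 = 309.1250 mm²
Σ(r_i+r_j)·cross = 19187.3750 → first moment M = |Σ|/6 = 3197.8958
R_c = M/A = 3197.8958/309.1250 = 10.3450 mm
θ = 174° = 3.036873 rad
V = θ·R_c·A = 3.036873·10.3450·309.1250 = 9711.603 mm³

Volume = 9711.603 mm³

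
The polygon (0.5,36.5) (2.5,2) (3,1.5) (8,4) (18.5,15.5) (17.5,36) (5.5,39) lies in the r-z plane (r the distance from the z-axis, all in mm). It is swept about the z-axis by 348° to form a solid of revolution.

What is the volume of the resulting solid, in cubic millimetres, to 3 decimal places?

Profile (r,z), 7 vertices: (0.5,36.5) (2.5,2) (3,1.5) (8,4) (18.5,15.5) (17.5,36) (5.5,39)
edge 0: (0.5,36.5)→(2.5,2)  cross = 0.5·2 − 2.5·36.5 = -90.2500; (r_i+r_j)·cross = 3·-90.2500 = -270.7500
edge 1: (2.5,2)→(3,1.5)  cross = 2.5·1.5 − 3·2 = -2.2500; (r_i+r_j)·cross = 5.5·-2.2500 = -12.3750
edge 2: (3,1.5)→(8,4)  cross = 3·4 − 8·1.5 = 0.0000; (r_i+r_j)·cross = 11·0.0000 = 0.0000
edge 3: (8,4)→(18.5,15.5)  cross = 8·15.5 − 18.5·4 = 50.0000; (r_i+r_j)·cross = 26.5·50.0000 = 1325.0000
edge 4: (18.5,15.5)→(17.5,36)  cross = 18.5·36 − 17.5·15.5 = 394.7500; (r_i+r_j)·cross = 36·394.7500 = 14211.0000
edge 5: (17.5,36)→(5.5,39)  cross = 17.5·39 − 5.5·36 = 484.5000; (r_i+r_j)·cross = 23·484.5000 = 11143.5000
edge 6: (5.5,39)→(0.5,36.5)  cross = 5.5·36.5 − 0.5·39 = 181.2500; (r_i+r_j)·cross = 6·181.2500 = 1087.5000
Σcross = 1018.0000 → A = |Σcross|/2 = 509.0000 mm²
Σ(r_i+r_j)·cross = 27483.8750 → first moment M = |Σ|/6 = 4580.6458
R_c = M/A = 4580.6458/509.0000 = 8.9993 mm
θ = 348° = 6.073746 rad
V = θ·R_c·A = 6.073746·8.9993·509.0000 = 27821.678 mm³

Volume = 27821.678 mm³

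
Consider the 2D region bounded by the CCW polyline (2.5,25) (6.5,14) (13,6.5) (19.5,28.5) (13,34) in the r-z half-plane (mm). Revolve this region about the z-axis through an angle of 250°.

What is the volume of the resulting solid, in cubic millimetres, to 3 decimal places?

Volume = 12563.098 mm³

Profile (r,z), 5 vertices: (2.5,25) (6.5,14) (13,6.5) (19.5,28.5) (13,34)
edge 0: (2.5,25)→(6.5,14)  cross = 2.5·14 − 6.5·25 = -127.5000; (r_i+r_j)·cross = 9·-127.5000 = -1147.5000
edge 1: (6.5,14)→(13,6.5)  cross = 6.5·6.5 − 13·14 = -139.7500; (r_i+r_j)·cross = 19.5·-139.7500 = -2725.1250
edge 2: (13,6.5)→(19.5,28.5)  cross = 13·28.5 − 19.5·6.5 = 243.7500; (r_i+r_j)·cross = 32.5·243.7500 = 7921.8750
edge 3: (19.5,28.5)→(13,34)  cross = 19.5·34 − 13·28.5 = 292.5000; (r_i+r_j)·cross = 32.5·292.5000 = 9506.2500
edge 4: (13,34)→(2.5,25)  cross = 13·25 − 2.5·34 = 240.0000; (r_i+r_j)·cross = 15.5·240.0000 = 3720.0000
Σcross = 509.0000 → A = |Σcross|/2 = 254.5000 mm²
Σ(r_i+r_j)·cross = 17275.5000 → first moment M = |Σ|/6 = 2879.2500
R_c = M/A = 2879.2500/254.5000 = 11.3134 mm
θ = 250° = 4.363323 rad
V = θ·R_c·A = 4.363323·11.3134·254.5000 = 12563.098 mm³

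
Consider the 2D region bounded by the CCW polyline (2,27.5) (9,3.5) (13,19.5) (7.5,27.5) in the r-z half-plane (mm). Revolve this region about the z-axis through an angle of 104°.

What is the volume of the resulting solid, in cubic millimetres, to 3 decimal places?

Profile (r,z), 4 vertices: (2,27.5) (9,3.5) (13,19.5) (7.5,27.5)
edge 0: (2,27.5)→(9,3.5)  cross = 2·3.5 − 9·27.5 = -240.5000; (r_i+r_j)·cross = 11·-240.5000 = -2645.5000
edge 1: (9,3.5)→(13,19.5)  cross = 9·19.5 − 13·3.5 = 130.0000; (r_i+r_j)·cross = 22·130.0000 = 2860.0000
edge 2: (13,19.5)→(7.5,27.5)  cross = 13·27.5 − 7.5·19.5 = 211.2500; (r_i+r_j)·cross = 20.5·211.2500 = 4330.6250
edge 3: (7.5,27.5)→(2,27.5)  cross = 7.5·27.5 − 2·27.5 = 151.2500; (r_i+r_j)·cross = 9.5·151.2500 = 1436.8750
Σcross = 252.0000 → A = |Σcross|/2 = 126.0000 mm²
Σ(r_i+r_j)·cross = 5982.0000 → first moment M = |Σ|/6 = 997.0000
R_c = M/A = 997.0000/126.0000 = 7.9127 mm
θ = 104° = 1.815142 rad
V = θ·R_c·A = 1.815142·7.9127·126.0000 = 1809.697 mm³

Volume = 1809.697 mm³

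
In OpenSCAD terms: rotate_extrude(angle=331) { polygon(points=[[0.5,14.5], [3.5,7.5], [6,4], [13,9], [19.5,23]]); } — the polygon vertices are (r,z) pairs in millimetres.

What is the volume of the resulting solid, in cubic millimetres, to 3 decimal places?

Volume = 8660.023 mm³

Profile (r,z), 5 vertices: (0.5,14.5) (3.5,7.5) (6,4) (13,9) (19.5,23)
edge 0: (0.5,14.5)→(3.5,7.5)  cross = 0.5·7.5 − 3.5·14.5 = -47.0000; (r_i+r_j)·cross = 4·-47.0000 = -188.0000
edge 1: (3.5,7.5)→(6,4)  cross = 3.5·4 − 6·7.5 = -31.0000; (r_i+r_j)·cross = 9.5·-31.0000 = -294.5000
edge 2: (6,4)→(13,9)  cross = 6·9 − 13·4 = 2.0000; (r_i+r_j)·cross = 19·2.0000 = 38.0000
edge 3: (13,9)→(19.5,23)  cross = 13·23 − 19.5·9 = 123.5000; (r_i+r_j)·cross = 32.5·123.5000 = 4013.7500
edge 4: (19.5,23)→(0.5,14.5)  cross = 19.5·14.5 − 0.5·23 = 271.2500; (r_i+r_j)·cross = 20·271.2500 = 5425.0000
Σcross = 318.7500 → A = |Σcross|/2 = 159.3750 mm²
Σ(r_i+r_j)·cross = 8994.2500 → first moment M = |Σ|/6 = 1499.0417
R_c = M/A = 1499.0417/159.3750 = 9.4058 mm
θ = 331° = 5.777040 rad
V = θ·R_c·A = 5.777040·9.4058·159.3750 = 8660.023 mm³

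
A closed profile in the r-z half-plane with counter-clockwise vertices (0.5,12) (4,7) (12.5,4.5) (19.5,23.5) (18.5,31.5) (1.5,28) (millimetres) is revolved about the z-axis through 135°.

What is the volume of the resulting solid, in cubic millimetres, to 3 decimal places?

Volume = 8438.711 mm³

Profile (r,z), 6 vertices: (0.5,12) (4,7) (12.5,4.5) (19.5,23.5) (18.5,31.5) (1.5,28)
edge 0: (0.5,12)→(4,7)  cross = 0.5·7 − 4·12 = -44.5000; (r_i+r_j)·cross = 4.5·-44.5000 = -200.2500
edge 1: (4,7)→(12.5,4.5)  cross = 4·4.5 − 12.5·7 = -69.5000; (r_i+r_j)·cross = 16.5·-69.5000 = -1146.7500
edge 2: (12.5,4.5)→(19.5,23.5)  cross = 12.5·23.5 − 19.5·4.5 = 206.0000; (r_i+r_j)·cross = 32·206.0000 = 6592.0000
edge 3: (19.5,23.5)→(18.5,31.5)  cross = 19.5·31.5 − 18.5·23.5 = 179.5000; (r_i+r_j)·cross = 38·179.5000 = 6821.0000
edge 4: (18.5,31.5)→(1.5,28)  cross = 18.5·28 − 1.5·31.5 = 470.7500; (r_i+r_j)·cross = 20·470.7500 = 9415.0000
edge 5: (1.5,28)→(0.5,12)  cross = 1.5·12 − 0.5·28 = 4.0000; (r_i+r_j)·cross = 2·4.0000 = 8.0000
Σcross = 746.2500 → A = |Σcross|/2 = 373.1250 mm²
Σ(r_i+r_j)·cross = 21489.0000 → first moment M = |Σ|/6 = 3581.5000
R_c = M/A = 3581.5000/373.1250 = 9.5987 mm
θ = 135° = 2.356194 rad
V = θ·R_c·A = 2.356194·9.5987·373.1250 = 8438.711 mm³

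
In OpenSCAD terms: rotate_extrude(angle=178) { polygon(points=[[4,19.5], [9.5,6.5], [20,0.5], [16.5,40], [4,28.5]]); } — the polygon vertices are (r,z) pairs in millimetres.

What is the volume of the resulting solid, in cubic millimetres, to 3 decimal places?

Volume = 15081.019 mm³

Profile (r,z), 5 vertices: (4,19.5) (9.5,6.5) (20,0.5) (16.5,40) (4,28.5)
edge 0: (4,19.5)→(9.5,6.5)  cross = 4·6.5 − 9.5·19.5 = -159.2500; (r_i+r_j)·cross = 13.5·-159.2500 = -2149.8750
edge 1: (9.5,6.5)→(20,0.5)  cross = 9.5·0.5 − 20·6.5 = -125.2500; (r_i+r_j)·cross = 29.5·-125.2500 = -3694.8750
edge 2: (20,0.5)→(16.5,40)  cross = 20·40 − 16.5·0.5 = 791.7500; (r_i+r_j)·cross = 36.5·791.7500 = 28898.8750
edge 3: (16.5,40)→(4,28.5)  cross = 16.5·28.5 − 4·40 = 310.2500; (r_i+r_j)·cross = 20.5·310.2500 = 6360.1250
edge 4: (4,28.5)→(4,19.5)  cross = 4·19.5 − 4·28.5 = -36.0000; (r_i+r_j)·cross = 8·-36.0000 = -288.0000
Σcross = 781.5000 → A = |Σcross|/2 = 390.7500 mm²
Σ(r_i+r_j)·cross = 29126.2500 → first moment M = |Σ|/6 = 4854.3750
R_c = M/A = 4854.3750/390.7500 = 12.4232 mm
θ = 178° = 3.106686 rad
V = θ·R_c·A = 3.106686·12.4232·390.7500 = 15081.019 mm³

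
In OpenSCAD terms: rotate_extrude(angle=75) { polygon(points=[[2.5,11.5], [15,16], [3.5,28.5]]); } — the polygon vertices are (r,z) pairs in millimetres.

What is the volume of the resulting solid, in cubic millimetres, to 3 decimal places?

Volume = 952.950 mm³

Profile (r,z), 3 vertices: (2.5,11.5) (15,16) (3.5,28.5)
edge 0: (2.5,11.5)→(15,16)  cross = 2.5·16 − 15·11.5 = -132.5000; (r_i+r_j)·cross = 17.5·-132.5000 = -2318.7500
edge 1: (15,16)→(3.5,28.5)  cross = 15·28.5 − 3.5·16 = 371.5000; (r_i+r_j)·cross = 18.5·371.5000 = 6872.7500
edge 2: (3.5,28.5)→(2.5,11.5)  cross = 3.5·11.5 − 2.5·28.5 = -31.0000; (r_i+r_j)·cross = 6·-31.0000 = -186.0000
Σcross = 208.0000 → A = |Σcross|/2 = 104.0000 mm²
Σ(r_i+r_j)·cross = 4368.0000 → first moment M = |Σ|/6 = 728.0000
R_c = M/A = 728.0000/104.0000 = 7.0000 mm
θ = 75° = 1.308997 rad
V = θ·R_c·A = 1.308997·7.0000·104.0000 = 952.950 mm³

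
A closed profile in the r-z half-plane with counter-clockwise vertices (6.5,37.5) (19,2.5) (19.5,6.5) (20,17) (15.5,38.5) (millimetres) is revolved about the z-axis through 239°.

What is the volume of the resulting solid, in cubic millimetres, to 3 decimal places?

Profile (r,z), 5 vertices: (6.5,37.5) (19,2.5) (19.5,6.5) (20,17) (15.5,38.5)
edge 0: (6.5,37.5)→(19,2.5)  cross = 6.5·2.5 − 19·37.5 = -696.2500; (r_i+r_j)·cross = 25.5·-696.2500 = -17754.3750
edge 1: (19,2.5)→(19.5,6.5)  cross = 19·6.5 − 19.5·2.5 = 74.7500; (r_i+r_j)·cross = 38.5·74.7500 = 2877.8750
edge 2: (19.5,6.5)→(20,17)  cross = 19.5·17 − 20·6.5 = 201.5000; (r_i+r_j)·cross = 39.5·201.5000 = 7959.2500
edge 3: (20,17)→(15.5,38.5)  cross = 20·38.5 − 15.5·17 = 506.5000; (r_i+r_j)·cross = 35.5·506.5000 = 17980.7500
edge 4: (15.5,38.5)→(6.5,37.5)  cross = 15.5·37.5 − 6.5·38.5 = 331.0000; (r_i+r_j)·cross = 22·331.0000 = 7282.0000
Σcross = 417.5000 → A = |Σcross|/2 = 208.7500 mm²
Σ(r_i+r_j)·cross = 18345.5000 → first moment M = |Σ|/6 = 3057.5833
R_c = M/A = 3057.5833/208.7500 = 14.6471 mm
θ = 239° = 4.171337 rad
V = θ·R_c·A = 4.171337·14.6471·208.7500 = 12754.210 mm³

Volume = 12754.210 mm³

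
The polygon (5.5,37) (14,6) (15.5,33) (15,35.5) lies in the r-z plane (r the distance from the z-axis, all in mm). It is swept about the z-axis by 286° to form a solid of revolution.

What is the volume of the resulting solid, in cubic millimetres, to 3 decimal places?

Profile (r,z), 4 vertices: (5.5,37) (14,6) (15.5,33) (15,35.5)
edge 0: (5.5,37)→(14,6)  cross = 5.5·6 − 14·37 = -485.0000; (r_i+r_j)·cross = 19.5·-485.0000 = -9457.5000
edge 1: (14,6)→(15.5,33)  cross = 14·33 − 15.5·6 = 369.0000; (r_i+r_j)·cross = 29.5·369.0000 = 10885.5000
edge 2: (15.5,33)→(15,35.5)  cross = 15.5·35.5 − 15·33 = 55.2500; (r_i+r_j)·cross = 30.5·55.2500 = 1685.1250
edge 3: (15,35.5)→(5.5,37)  cross = 15·37 − 5.5·35.5 = 359.7500; (r_i+r_j)·cross = 20.5·359.7500 = 7374.8750
Σcross = 299.0000 → A = |Σcross|/2 = 149.5000 mm²
Σ(r_i+r_j)·cross = 10488.0000 → first moment M = |Σ|/6 = 1748.0000
R_c = M/A = 1748.0000/149.5000 = 11.6923 mm
θ = 286° = 4.991642 rad
V = θ·R_c·A = 4.991642·11.6923·149.5000 = 8725.390 mm³

Volume = 8725.390 mm³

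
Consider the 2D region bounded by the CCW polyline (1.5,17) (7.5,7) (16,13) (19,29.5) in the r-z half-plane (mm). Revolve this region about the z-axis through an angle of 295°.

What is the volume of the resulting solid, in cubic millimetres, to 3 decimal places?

Volume = 10465.312 mm³

Profile (r,z), 4 vertices: (1.5,17) (7.5,7) (16,13) (19,29.5)
edge 0: (1.5,17)→(7.5,7)  cross = 1.5·7 − 7.5·17 = -117.0000; (r_i+r_j)·cross = 9·-117.0000 = -1053.0000
edge 1: (7.5,7)→(16,13)  cross = 7.5·13 − 16·7 = -14.5000; (r_i+r_j)·cross = 23.5·-14.5000 = -340.7500
edge 2: (16,13)→(19,29.5)  cross = 16·29.5 − 19·13 = 225.0000; (r_i+r_j)·cross = 35·225.0000 = 7875.0000
edge 3: (19,29.5)→(1.5,17)  cross = 19·17 − 1.5·29.5 = 278.7500; (r_i+r_j)·cross = 20.5·278.7500 = 5714.3750
Σcross = 372.2500 → A = |Σcross|/2 = 186.1250 mm²
Σ(r_i+r_j)·cross = 12195.6250 → first moment M = |Σ|/6 = 2032.6042
R_c = M/A = 2032.6042/186.1250 = 10.9206 mm
θ = 295° = 5.148721 rad
V = θ·R_c·A = 5.148721·10.9206·186.1250 = 10465.312 mm³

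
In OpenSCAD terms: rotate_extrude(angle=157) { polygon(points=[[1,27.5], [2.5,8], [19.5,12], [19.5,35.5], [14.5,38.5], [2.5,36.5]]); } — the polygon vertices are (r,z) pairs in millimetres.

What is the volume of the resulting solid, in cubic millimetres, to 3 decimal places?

Volume = 13876.662 mm³

Profile (r,z), 6 vertices: (1,27.5) (2.5,8) (19.5,12) (19.5,35.5) (14.5,38.5) (2.5,36.5)
edge 0: (1,27.5)→(2.5,8)  cross = 1·8 − 2.5·27.5 = -60.7500; (r_i+r_j)·cross = 3.5·-60.7500 = -212.6250
edge 1: (2.5,8)→(19.5,12)  cross = 2.5·12 − 19.5·8 = -126.0000; (r_i+r_j)·cross = 22·-126.0000 = -2772.0000
edge 2: (19.5,12)→(19.5,35.5)  cross = 19.5·35.5 − 19.5·12 = 458.2500; (r_i+r_j)·cross = 39·458.2500 = 17871.7500
edge 3: (19.5,35.5)→(14.5,38.5)  cross = 19.5·38.5 − 14.5·35.5 = 236.0000; (r_i+r_j)·cross = 34·236.0000 = 8024.0000
edge 4: (14.5,38.5)→(2.5,36.5)  cross = 14.5·36.5 − 2.5·38.5 = 433.0000; (r_i+r_j)·cross = 17·433.0000 = 7361.0000
edge 5: (2.5,36.5)→(1,27.5)  cross = 2.5·27.5 − 1·36.5 = 32.2500; (r_i+r_j)·cross = 3.5·32.2500 = 112.8750
Σcross = 972.7500 → A = |Σcross|/2 = 486.3750 mm²
Σ(r_i+r_j)·cross = 30385.0000 → first moment M = |Σ|/6 = 5064.1667
R_c = M/A = 5064.1667/486.3750 = 10.4121 mm
θ = 157° = 2.740167 rad
V = θ·R_c·A = 2.740167·10.4121·486.3750 = 13876.662 mm³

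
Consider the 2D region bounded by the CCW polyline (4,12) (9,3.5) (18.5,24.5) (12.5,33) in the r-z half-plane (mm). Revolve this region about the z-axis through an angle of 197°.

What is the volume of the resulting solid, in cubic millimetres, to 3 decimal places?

Volume = 7329.235 mm³

Profile (r,z), 4 vertices: (4,12) (9,3.5) (18.5,24.5) (12.5,33)
edge 0: (4,12)→(9,3.5)  cross = 4·3.5 − 9·12 = -94.0000; (r_i+r_j)·cross = 13·-94.0000 = -1222.0000
edge 1: (9,3.5)→(18.5,24.5)  cross = 9·24.5 − 18.5·3.5 = 155.7500; (r_i+r_j)·cross = 27.5·155.7500 = 4283.1250
edge 2: (18.5,24.5)→(12.5,33)  cross = 18.5·33 − 12.5·24.5 = 304.2500; (r_i+r_j)·cross = 31·304.2500 = 9431.7500
edge 3: (12.5,33)→(4,12)  cross = 12.5·12 − 4·33 = 18.0000; (r_i+r_j)·cross = 16.5·18.0000 = 297.0000
Σcross = 384.0000 → A = |Σcross|/2 = 192.0000 mm²
Σ(r_i+r_j)·cross = 12789.8750 → first moment M = |Σ|/6 = 2131.6458
R_c = M/A = 2131.6458/192.0000 = 11.1023 mm
θ = 197° = 3.438299 rad
V = θ·R_c·A = 3.438299·11.1023·192.0000 = 7329.235 mm³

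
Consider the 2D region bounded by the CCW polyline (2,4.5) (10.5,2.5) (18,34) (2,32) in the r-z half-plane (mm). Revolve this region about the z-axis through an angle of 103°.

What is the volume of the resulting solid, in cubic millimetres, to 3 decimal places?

Profile (r,z), 4 vertices: (2,4.5) (10.5,2.5) (18,34) (2,32)
edge 0: (2,4.5)→(10.5,2.5)  cross = 2·2.5 − 10.5·4.5 = -42.2500; (r_i+r_j)·cross = 12.5·-42.2500 = -528.1250
edge 1: (10.5,2.5)→(18,34)  cross = 10.5·34 − 18·2.5 = 312.0000; (r_i+r_j)·cross = 28.5·312.0000 = 8892.0000
edge 2: (18,34)→(2,32)  cross = 18·32 − 2·34 = 508.0000; (r_i+r_j)·cross = 20·508.0000 = 10160.0000
edge 3: (2,32)→(2,4.5)  cross = 2·4.5 − 2·32 = -55.0000; (r_i+r_j)·cross = 4·-55.0000 = -220.0000
Σcross = 722.7500 → A = |Σcross|/2 = 361.3750 mm²
Σ(r_i+r_j)·cross = 18303.8750 → first moment M = |Σ|/6 = 3050.6458
R_c = M/A = 3050.6458/361.3750 = 8.4418 mm
θ = 103° = 1.797689 rad
V = θ·R_c·A = 1.797689·8.4418·361.3750 = 5484.113 mm³

Volume = 5484.113 mm³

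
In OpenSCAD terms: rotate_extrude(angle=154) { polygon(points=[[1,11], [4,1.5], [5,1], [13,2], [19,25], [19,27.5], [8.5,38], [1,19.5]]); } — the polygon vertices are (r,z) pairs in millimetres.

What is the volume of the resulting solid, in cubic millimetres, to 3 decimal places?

Volume = 11340.082 mm³

Profile (r,z), 8 vertices: (1,11) (4,1.5) (5,1) (13,2) (19,25) (19,27.5) (8.5,38) (1,19.5)
edge 0: (1,11)→(4,1.5)  cross = 1·1.5 − 4·11 = -42.5000; (r_i+r_j)·cross = 5·-42.5000 = -212.5000
edge 1: (4,1.5)→(5,1)  cross = 4·1 − 5·1.5 = -3.5000; (r_i+r_j)·cross = 9·-3.5000 = -31.5000
edge 2: (5,1)→(13,2)  cross = 5·2 − 13·1 = -3.0000; (r_i+r_j)·cross = 18·-3.0000 = -54.0000
edge 3: (13,2)→(19,25)  cross = 13·25 − 19·2 = 287.0000; (r_i+r_j)·cross = 32·287.0000 = 9184.0000
edge 4: (19,25)→(19,27.5)  cross = 19·27.5 − 19·25 = 47.5000; (r_i+r_j)·cross = 38·47.5000 = 1805.0000
edge 5: (19,27.5)→(8.5,38)  cross = 19·38 − 8.5·27.5 = 488.2500; (r_i+r_j)·cross = 27.5·488.2500 = 13426.8750
edge 6: (8.5,38)→(1,19.5)  cross = 8.5·19.5 − 1·38 = 127.7500; (r_i+r_j)·cross = 9.5·127.7500 = 1213.6250
edge 7: (1,19.5)→(1,11)  cross = 1·11 − 1·19.5 = -8.5000; (r_i+r_j)·cross = 2·-8.5000 = -17.0000
Σcross = 893.0000 → A = |Σcross|/2 = 446.5000 mm²
Σ(r_i+r_j)·cross = 25314.5000 → first moment M = |Σ|/6 = 4219.0833
R_c = M/A = 4219.0833/446.5000 = 9.4492 mm
θ = 154° = 2.687807 rad
V = θ·R_c·A = 2.687807·9.4492·446.5000 = 11340.082 mm³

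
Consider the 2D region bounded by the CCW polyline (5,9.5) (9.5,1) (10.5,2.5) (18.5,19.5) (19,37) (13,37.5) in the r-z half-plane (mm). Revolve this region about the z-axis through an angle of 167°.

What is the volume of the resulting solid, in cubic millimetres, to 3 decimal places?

Volume = 10520.305 mm³

Profile (r,z), 6 vertices: (5,9.5) (9.5,1) (10.5,2.5) (18.5,19.5) (19,37) (13,37.5)
edge 0: (5,9.5)→(9.5,1)  cross = 5·1 − 9.5·9.5 = -85.2500; (r_i+r_j)·cross = 14.5·-85.2500 = -1236.1250
edge 1: (9.5,1)→(10.5,2.5)  cross = 9.5·2.5 − 10.5·1 = 13.2500; (r_i+r_j)·cross = 20·13.2500 = 265.0000
edge 2: (10.5,2.5)→(18.5,19.5)  cross = 10.5·19.5 − 18.5·2.5 = 158.5000; (r_i+r_j)·cross = 29·158.5000 = 4596.5000
edge 3: (18.5,19.5)→(19,37)  cross = 18.5·37 − 19·19.5 = 314.0000; (r_i+r_j)·cross = 37.5·314.0000 = 11775.0000
edge 4: (19,37)→(13,37.5)  cross = 19·37.5 − 13·37 = 231.5000; (r_i+r_j)·cross = 32·231.5000 = 7408.0000
edge 5: (13,37.5)→(5,9.5)  cross = 13·9.5 − 5·37.5 = -64.0000; (r_i+r_j)·cross = 18·-64.0000 = -1152.0000
Σcross = 568.0000 → A = |Σcross|/2 = 284.0000 mm²
Σ(r_i+r_j)·cross = 21656.3750 → first moment M = |Σ|/6 = 3609.3958
R_c = M/A = 3609.3958/284.0000 = 12.7091 mm
θ = 167° = 2.914700 rad
V = θ·R_c·A = 2.914700·12.7091·284.0000 = 10520.305 mm³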